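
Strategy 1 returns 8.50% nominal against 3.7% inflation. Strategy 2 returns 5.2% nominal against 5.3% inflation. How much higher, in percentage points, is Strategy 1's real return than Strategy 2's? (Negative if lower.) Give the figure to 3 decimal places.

4.724

Strategy 1 real return: 1.0850/1.037 − 1 = 4.6287%.
Strategy 2 real return: 1.052/1.053 − 1 = -0.0950%.
Difference: 4.6287 − (-0.0950) = 4.7237 pp.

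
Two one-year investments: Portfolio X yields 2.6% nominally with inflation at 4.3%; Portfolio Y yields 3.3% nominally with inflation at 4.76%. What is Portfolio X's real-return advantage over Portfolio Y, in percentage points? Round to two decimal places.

-0.24

Portfolio X real return: 1.026/1.043 − 1 = -1.630%.
Portfolio Y real return: 1.033/1.0476 − 1 = -1.394%.
Difference: -1.630 − (-1.394) = -0.236 pp.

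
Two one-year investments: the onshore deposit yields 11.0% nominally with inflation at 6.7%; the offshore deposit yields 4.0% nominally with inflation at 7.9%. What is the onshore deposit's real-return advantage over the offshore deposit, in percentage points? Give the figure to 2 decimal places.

7.64

The onshore deposit real return: 1.110/1.067 − 1 = 4.030%.
The offshore deposit real return: 1.040/1.079 − 1 = -3.614%.
Difference: 4.030 − (-3.614) = 7.644 pp.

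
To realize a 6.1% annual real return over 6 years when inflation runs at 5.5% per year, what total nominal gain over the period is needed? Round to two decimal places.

Required annual nominal rate: (1+6.1%)(1+5.5%) − 1 = 11.9355%.
Cumulative over 6 years: (1 + 0.119355)^6 − 1 ≈ 0.96701.

96.70%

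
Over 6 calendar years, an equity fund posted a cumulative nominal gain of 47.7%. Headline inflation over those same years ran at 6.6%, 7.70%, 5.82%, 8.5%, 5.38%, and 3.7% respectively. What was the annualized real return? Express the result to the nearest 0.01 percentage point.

0.42%

Cumulative inflation factor: 1.066 × 1.0770 × 1.0582 × 1.085 × 1.0538 × 1.037 ≈ 1.44048.
Nominal growth factor: 1.47700. Real growth factor = 1.47700 / 1.44048 ≈ 1.02535.
Annualized: 1.02535^(1/6) − 1 ≈ 0.00418.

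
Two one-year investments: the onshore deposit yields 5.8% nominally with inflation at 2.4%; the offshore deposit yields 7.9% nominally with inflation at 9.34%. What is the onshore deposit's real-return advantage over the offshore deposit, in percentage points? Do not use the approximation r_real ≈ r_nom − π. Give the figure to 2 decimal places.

The onshore deposit real return: 1.058/1.024 − 1 = 3.320%.
The offshore deposit real return: 1.079/1.0934 − 1 = -1.317%.
Difference: 3.320 − (-1.317) = 4.637 pp.

4.64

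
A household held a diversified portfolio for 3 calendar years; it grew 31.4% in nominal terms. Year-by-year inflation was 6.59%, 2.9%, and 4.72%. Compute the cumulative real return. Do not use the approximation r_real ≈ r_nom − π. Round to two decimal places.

Cumulative inflation factor: 1.0659 × 1.029 × 1.0472 ≈ 1.14858.
Nominal growth factor: 1.31400. Real growth factor = 1.31400 / 1.14858 ≈ 1.14402.
Total real return ≈ 14.4021%.

14.40%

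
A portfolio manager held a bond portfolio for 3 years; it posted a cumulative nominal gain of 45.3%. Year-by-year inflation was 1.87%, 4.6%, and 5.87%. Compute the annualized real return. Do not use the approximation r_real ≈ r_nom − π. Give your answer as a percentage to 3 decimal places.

8.802%

Cumulative inflation factor: 1.0187 × 1.046 × 1.0587 ≈ 1.12811.
Nominal growth factor: 1.45300. Real growth factor = 1.45300 / 1.12811 ≈ 1.28800.
Annualized: 1.28800^(1/3) − 1 ≈ 0.08802.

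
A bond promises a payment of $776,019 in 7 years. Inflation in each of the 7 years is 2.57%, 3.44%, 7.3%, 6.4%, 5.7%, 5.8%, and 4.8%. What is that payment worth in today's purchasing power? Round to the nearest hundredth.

Price-level factor over 7 years: 1.0257 × 1.0344 × 1.073 × 1.064 × 1.057 × 1.058 × 1.048 ≈ 1.4196201497.
Purchasing power today: $776,019 divided by that factor.

$546,638.48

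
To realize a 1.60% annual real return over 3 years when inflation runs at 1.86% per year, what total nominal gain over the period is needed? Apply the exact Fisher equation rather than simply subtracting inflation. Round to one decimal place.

Required annual nominal rate: (1+1.60%)(1+1.86%) − 1 = 3.48976%.
Cumulative over 3 years: (1 + 0.0348976)^3 − 1 ≈ 0.10839.

10.8%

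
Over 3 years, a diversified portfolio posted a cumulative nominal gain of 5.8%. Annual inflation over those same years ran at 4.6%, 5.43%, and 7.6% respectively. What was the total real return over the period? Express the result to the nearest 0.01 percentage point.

-10.84%

Cumulative inflation factor: 1.046 × 1.0543 × 1.076 ≈ 1.18661.
Nominal growth factor: 1.05800. Real growth factor = 1.05800 / 1.18661 ≈ 0.89162.
Total real return ≈ -10.8385%.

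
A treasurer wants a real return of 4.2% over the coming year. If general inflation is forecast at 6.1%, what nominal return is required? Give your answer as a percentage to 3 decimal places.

By the Fisher equation, 1 + r_nom = (1 + 4.2%)(1 + 6.1%) = 1.042 × 1.061 = 1.105562.
So r_nom = 10.5562%.

10.556%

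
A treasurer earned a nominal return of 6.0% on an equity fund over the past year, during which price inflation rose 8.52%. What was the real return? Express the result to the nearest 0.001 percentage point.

-2.322%

Real return via the Fisher equation: (1 + 6.0%)/(1 + 8.52%) − 1 = 1.060/1.0852 − 1 ≈ -0.02322.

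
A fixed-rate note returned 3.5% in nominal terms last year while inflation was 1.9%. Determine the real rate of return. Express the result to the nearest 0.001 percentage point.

1.570%

Real return via the Fisher equation: (1 + 3.5%)/(1 + 1.9%) − 1 = 1.035/1.019 − 1 ≈ 0.01570.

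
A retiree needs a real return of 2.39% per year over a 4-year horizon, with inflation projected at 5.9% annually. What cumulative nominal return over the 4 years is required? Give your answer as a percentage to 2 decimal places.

38.23%

Required annual nominal rate: (1+2.39%)(1+5.9%) − 1 = 8.43101%.
Cumulative over 4 years: (1 + 0.0843101)^4 − 1 ≈ 0.38234.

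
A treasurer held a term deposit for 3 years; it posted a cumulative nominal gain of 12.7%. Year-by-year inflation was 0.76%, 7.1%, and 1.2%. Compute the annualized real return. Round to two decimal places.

Cumulative inflation factor: 1.0076 × 1.071 × 1.012 ≈ 1.09209.
Nominal growth factor: 1.12700. Real growth factor = 1.12700 / 1.09209 ≈ 1.03197.
Annualized: 1.03197^(1/3) − 1 ≈ 0.01054.

1.05%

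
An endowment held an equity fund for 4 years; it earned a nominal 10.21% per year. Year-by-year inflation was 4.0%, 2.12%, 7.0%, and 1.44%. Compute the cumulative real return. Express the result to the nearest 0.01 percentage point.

27.98%

Cumulative inflation factor: 1.040 × 1.0212 × 1.070 × 1.0144 ≈ 1.15276.
Nominal growth factor: 1.47531. Real growth factor = 1.47531 / 1.15276 ≈ 1.27981.
Total real return ≈ 27.9814%.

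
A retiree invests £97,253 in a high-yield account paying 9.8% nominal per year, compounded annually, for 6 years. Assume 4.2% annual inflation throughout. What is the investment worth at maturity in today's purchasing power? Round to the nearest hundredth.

£133,140.67

Nominal value at maturity: £97,253 × (1 + 9.8%)^6 ≈ £170,418.62.
Price-level factor over 6 years: (1 + 4.2%)^6 ≈ 1.2799892251.
The maturity value deflated by that factor is the answer in today's purchasing power.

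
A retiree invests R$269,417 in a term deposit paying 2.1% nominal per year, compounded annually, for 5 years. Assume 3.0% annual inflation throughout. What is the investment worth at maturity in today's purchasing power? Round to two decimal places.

Nominal value at maturity: R$269,417 × (1 + 2.1%)^5 ≈ R$298,919.13.
Price-level factor over 5 years: (1 + 3.0%)^5 = 1.1592740743.
Dividing the nominal maturity value by the price-level factor gives the value in today's money.

R$257,850.27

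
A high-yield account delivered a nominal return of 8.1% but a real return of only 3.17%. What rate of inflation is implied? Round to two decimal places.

From (1+r_nom) = (1+r_real)(1+π), we get 1+π = (1 + 8.1%)/(1 + 3.17%) = 1.081/1.0317 ≈ 1.04779.
So π ≈ 4.7785%.

4.78%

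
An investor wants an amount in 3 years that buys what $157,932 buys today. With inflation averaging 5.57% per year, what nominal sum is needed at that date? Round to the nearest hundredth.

$185,819.68

Cumulative price-level factor: (1+5.57%)^3 ≈ 1.1765802787.
Multiplying $157,932 by the price-level factor gives the future nominal sum.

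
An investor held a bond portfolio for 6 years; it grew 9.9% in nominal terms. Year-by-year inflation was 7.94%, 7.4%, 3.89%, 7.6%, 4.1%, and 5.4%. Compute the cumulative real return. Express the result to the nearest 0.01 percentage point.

Cumulative inflation factor: 1.0794 × 1.074 × 1.0389 × 1.076 × 1.041 × 1.054 ≈ 1.42188.
Nominal growth factor: 1.09900. Real growth factor = 1.09900 / 1.42188 ≈ 0.77292.
Total real return ≈ -22.7082%.

-22.71%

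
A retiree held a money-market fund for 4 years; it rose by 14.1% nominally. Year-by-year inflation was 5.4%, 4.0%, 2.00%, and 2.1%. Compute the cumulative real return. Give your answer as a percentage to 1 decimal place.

0.0%

Cumulative inflation factor: 1.054 × 1.040 × 1.0200 × 1.021 ≈ 1.14156.
Nominal growth factor: 1.14100. Real growth factor = 1.14100 / 1.14156 ≈ 0.99951.
Total real return ≈ -0.0493%.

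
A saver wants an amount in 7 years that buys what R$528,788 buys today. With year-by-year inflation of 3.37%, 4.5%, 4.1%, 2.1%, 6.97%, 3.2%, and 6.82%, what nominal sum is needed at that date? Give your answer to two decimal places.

Cumulative price-level factor: 1.0337 × 1.045 × 1.041 × 1.021 × 1.0697 × 1.032 × 1.0682 ≈ 1.3538842781.
Multiplying R$528,788 by the price-level factor gives the future nominal sum.

R$715,917.76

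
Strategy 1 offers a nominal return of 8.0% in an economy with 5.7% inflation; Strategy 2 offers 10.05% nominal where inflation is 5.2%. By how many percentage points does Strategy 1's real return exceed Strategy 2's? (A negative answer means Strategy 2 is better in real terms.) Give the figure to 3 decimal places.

-2.434

Strategy 1 real return: 1.080/1.057 − 1 = 2.1760%.
Strategy 2 real return: 1.1005/1.052 − 1 = 4.6103%.
Difference: 2.1760 − 4.6103 = -2.4343 pp.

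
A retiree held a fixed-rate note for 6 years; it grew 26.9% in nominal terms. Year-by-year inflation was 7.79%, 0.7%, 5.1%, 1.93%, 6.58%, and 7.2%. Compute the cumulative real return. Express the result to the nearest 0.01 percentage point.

-4.48%

Cumulative inflation factor: 1.0779 × 1.007 × 1.051 × 1.0193 × 1.0658 × 1.072 ≈ 1.32857.
Nominal growth factor: 1.26900. Real growth factor = 1.26900 / 1.32857 ≈ 0.95517.
Total real return ≈ -4.4835%.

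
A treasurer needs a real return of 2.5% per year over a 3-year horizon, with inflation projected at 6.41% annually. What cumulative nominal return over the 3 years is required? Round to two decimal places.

Required annual nominal rate: (1+2.5%)(1+6.41%) − 1 = 9.07025%.
Cumulative over 3 years: (1 + 0.0907025)^3 − 1 ≈ 0.29753.

29.75%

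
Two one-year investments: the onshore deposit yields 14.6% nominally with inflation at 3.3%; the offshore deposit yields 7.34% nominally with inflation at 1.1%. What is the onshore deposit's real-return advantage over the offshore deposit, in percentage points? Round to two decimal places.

The onshore deposit real return: 1.146/1.033 − 1 = 10.939%.
The offshore deposit real return: 1.0734/1.011 − 1 = 6.172%.
Difference: 10.939 − 6.172 = 4.767 pp.

4.77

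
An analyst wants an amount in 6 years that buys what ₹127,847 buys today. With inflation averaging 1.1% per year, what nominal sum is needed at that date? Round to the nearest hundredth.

Cumulative price-level factor: (1+1.1%)^6 ≈ 1.0678418406.
Multiplying ₹127,847 by the price-level factor gives the future nominal sum.

₹136,520.38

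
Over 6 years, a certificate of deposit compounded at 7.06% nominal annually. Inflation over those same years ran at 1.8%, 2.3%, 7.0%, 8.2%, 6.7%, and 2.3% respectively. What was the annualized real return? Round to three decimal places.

2.270%

Cumulative inflation factor: 1.018 × 1.023 × 1.070 × 1.082 × 1.067 × 1.023 ≈ 1.31606.
Nominal growth factor: 1.50579. Real growth factor = 1.50579 / 1.31606 ≈ 1.14417.
Annualized: 1.14417^(1/6) − 1 ≈ 0.02270.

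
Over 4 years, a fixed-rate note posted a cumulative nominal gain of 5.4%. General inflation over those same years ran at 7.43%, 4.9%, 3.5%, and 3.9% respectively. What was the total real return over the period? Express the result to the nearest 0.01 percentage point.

Cumulative inflation factor: 1.0743 × 1.049 × 1.035 × 1.039 ≈ 1.21187.
Nominal growth factor: 1.05400. Real growth factor = 1.05400 / 1.21187 ≈ 0.86973.
Total real return ≈ -13.0272%.

-13.03%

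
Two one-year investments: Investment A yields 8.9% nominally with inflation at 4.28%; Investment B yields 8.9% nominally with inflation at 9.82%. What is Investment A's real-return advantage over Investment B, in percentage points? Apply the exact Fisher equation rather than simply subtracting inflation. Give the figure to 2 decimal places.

5.27

Investment A real return: 1.089/1.0428 − 1 = 4.430%.
Investment B real return: 1.089/1.0982 − 1 = -0.838%.
Difference: 4.430 − (-0.838) = 5.268 pp.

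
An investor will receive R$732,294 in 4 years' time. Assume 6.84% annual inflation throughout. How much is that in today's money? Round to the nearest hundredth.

R$562,017.65

Price-level factor over 4 years: (1 + 6.84%)^4 ≈ 1.3029733029.
Purchasing power today: R$732,294 divided by that factor.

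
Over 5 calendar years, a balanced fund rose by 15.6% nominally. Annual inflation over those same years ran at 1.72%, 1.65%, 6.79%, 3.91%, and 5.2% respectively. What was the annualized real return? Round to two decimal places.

Cumulative inflation factor: 1.0172 × 1.0165 × 1.0679 × 1.0391 × 1.052 ≈ 1.20703.
Nominal growth factor: 1.15600. Real growth factor = 1.15600 / 1.20703 ≈ 0.95772.
Annualized: 0.95772^(1/5) − 1 ≈ -0.00860.

-0.86%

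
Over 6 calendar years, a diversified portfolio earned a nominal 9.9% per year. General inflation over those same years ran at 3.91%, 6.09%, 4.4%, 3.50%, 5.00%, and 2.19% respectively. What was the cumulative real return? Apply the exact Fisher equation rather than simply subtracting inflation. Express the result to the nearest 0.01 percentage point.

37.85%

Cumulative inflation factor: 1.0391 × 1.0609 × 1.044 × 1.0350 × 1.0500 × 1.0219 ≈ 1.27812.
Nominal growth factor: 1.76192. Real growth factor = 1.76192 / 1.27812 ≈ 1.37853.
Total real return ≈ 37.8529%.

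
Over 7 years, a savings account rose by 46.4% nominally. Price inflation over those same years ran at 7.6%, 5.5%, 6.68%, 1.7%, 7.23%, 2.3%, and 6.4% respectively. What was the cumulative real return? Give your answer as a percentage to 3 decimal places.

Cumulative inflation factor: 1.076 × 1.055 × 1.0668 × 1.017 × 1.0723 × 1.023 × 1.064 ≈ 1.43748.
Nominal growth factor: 1.46400. Real growth factor = 1.46400 / 1.43748 ≈ 1.01845.
Total real return ≈ 1.8448%.

1.845%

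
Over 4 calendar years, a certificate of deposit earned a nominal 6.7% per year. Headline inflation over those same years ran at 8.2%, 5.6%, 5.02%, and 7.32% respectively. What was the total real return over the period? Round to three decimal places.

0.650%

Cumulative inflation factor: 1.082 × 1.056 × 1.0502 × 1.0732 ≈ 1.28779.
Nominal growth factor: 1.29616. Real growth factor = 1.29616 / 1.28779 ≈ 1.00650.
Total real return ≈ 0.6500%.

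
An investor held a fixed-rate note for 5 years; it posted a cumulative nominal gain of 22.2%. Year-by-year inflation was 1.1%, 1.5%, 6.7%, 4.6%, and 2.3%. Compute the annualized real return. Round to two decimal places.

Cumulative inflation factor: 1.011 × 1.015 × 1.067 × 1.046 × 1.023 ≈ 1.17163.
Nominal growth factor: 1.22200. Real growth factor = 1.22200 / 1.17163 ≈ 1.04300.
Annualized: 1.04300^(1/5) − 1 ≈ 0.00845.

0.85%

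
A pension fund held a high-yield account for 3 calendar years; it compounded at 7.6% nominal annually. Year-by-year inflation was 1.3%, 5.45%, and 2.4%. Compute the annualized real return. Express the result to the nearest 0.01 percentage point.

4.43%

Cumulative inflation factor: 1.013 × 1.0545 × 1.024 ≈ 1.09385.
Nominal growth factor: 1.24577. Real growth factor = 1.24577 / 1.09385 ≈ 1.13889.
Annualized: 1.13889^(1/3) − 1 ≈ 0.04430.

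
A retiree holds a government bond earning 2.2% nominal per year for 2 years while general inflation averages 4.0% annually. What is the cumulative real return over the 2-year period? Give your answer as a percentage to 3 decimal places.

The annual real rate is (1+2.2%)/(1+4.0%) − 1 = -1.7308%.
Compounded over 2 years: (1 + -0.017308)^2 − 1 ≈ -0.03432.

-3.432%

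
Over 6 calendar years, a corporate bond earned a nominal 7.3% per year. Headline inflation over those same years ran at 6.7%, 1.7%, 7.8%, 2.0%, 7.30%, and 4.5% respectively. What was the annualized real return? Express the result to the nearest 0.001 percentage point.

2.219%

Cumulative inflation factor: 1.067 × 1.017 × 1.078 × 1.020 × 1.0730 × 1.045 ≈ 1.33789.
Nominal growth factor: 1.52615. Real growth factor = 1.52615 / 1.33789 ≈ 1.14072.
Annualized: 1.14072^(1/6) − 1 ≈ 0.02219.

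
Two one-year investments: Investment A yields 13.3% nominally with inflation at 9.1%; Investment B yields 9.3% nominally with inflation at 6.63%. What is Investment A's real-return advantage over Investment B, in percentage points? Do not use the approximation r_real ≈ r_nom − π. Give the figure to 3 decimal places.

Investment A real return: 1.133/1.091 − 1 = 3.8497%.
Investment B real return: 1.093/1.0663 − 1 = 2.5040%.
Difference: 3.8497 − 2.5040 = 1.3457 pp.

1.346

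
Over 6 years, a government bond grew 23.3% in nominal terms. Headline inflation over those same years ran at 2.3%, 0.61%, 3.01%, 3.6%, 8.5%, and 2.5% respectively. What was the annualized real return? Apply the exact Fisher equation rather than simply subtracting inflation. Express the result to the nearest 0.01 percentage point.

Cumulative inflation factor: 1.023 × 1.0061 × 1.0301 × 1.036 × 1.085 × 1.025 ≈ 1.22155.
Nominal growth factor: 1.23300. Real growth factor = 1.23300 / 1.22155 ≈ 1.00938.
Annualized: 1.00938^(1/6) − 1 ≈ 0.00156.

0.16%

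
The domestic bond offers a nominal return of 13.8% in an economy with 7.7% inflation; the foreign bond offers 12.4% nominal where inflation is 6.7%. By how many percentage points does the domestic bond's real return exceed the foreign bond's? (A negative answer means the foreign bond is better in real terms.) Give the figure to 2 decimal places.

0.32

The domestic bond real return: 1.138/1.077 − 1 = 5.664%.
The foreign bond real return: 1.124/1.067 − 1 = 5.342%.
Difference: 5.664 − 5.342 = 0.322 pp.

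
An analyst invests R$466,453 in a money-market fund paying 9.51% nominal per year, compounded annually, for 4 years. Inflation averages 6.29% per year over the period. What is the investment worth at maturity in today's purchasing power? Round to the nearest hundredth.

R$525,597.61

Nominal value at maturity: R$466,453 × (1 + 9.51%)^4 ≈ R$670,846.27.
Price-level factor over 4 years: (1 + 6.29%)^4 ≈ 1.2763495459.
Dividing the nominal maturity value by the price-level factor gives the value in today's money.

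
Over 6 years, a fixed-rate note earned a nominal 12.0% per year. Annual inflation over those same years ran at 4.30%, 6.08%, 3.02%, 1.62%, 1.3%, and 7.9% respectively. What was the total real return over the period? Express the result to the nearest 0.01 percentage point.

Cumulative inflation factor: 1.0430 × 1.0608 × 1.0302 × 1.0162 × 1.013 × 1.079 ≈ 1.26605.
Nominal growth factor: 1.97382. Real growth factor = 1.97382 / 1.26605 ≈ 1.55905.
Total real return ≈ 55.9045%.

55.90%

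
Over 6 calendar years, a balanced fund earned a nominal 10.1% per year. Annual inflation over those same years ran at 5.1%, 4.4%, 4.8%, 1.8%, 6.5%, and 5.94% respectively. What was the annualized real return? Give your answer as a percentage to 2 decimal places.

Cumulative inflation factor: 1.051 × 1.044 × 1.048 × 1.018 × 1.065 × 1.0594 ≈ 1.32075.
Nominal growth factor: 1.78125. Real growth factor = 1.78125 / 1.32075 ≈ 1.34866.
Annualized: 1.34866^(1/6) − 1 ≈ 0.05112.

5.11%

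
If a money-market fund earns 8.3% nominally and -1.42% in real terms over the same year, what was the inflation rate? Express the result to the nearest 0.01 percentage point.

From (1+r_nom) = (1+r_real)(1+π), we get 1+π = (1 + 8.3%)/(1 − 1.42%) = 1.083/0.9858 ≈ 1.09860.
So π ≈ 9.8600%.

9.86%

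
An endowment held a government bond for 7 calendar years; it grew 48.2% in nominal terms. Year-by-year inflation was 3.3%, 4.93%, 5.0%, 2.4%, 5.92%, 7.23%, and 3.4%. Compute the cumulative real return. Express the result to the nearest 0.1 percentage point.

8.3%

Cumulative inflation factor: 1.033 × 1.0493 × 1.050 × 1.024 × 1.0592 × 1.0723 × 1.034 ≈ 1.36869.
Nominal growth factor: 1.48200. Real growth factor = 1.48200 / 1.36869 ≈ 1.08279.
Total real return ≈ 8.2790%.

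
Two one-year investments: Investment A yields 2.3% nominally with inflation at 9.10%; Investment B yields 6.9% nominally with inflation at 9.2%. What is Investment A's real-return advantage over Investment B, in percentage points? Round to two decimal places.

Investment A real return: 1.023/1.0910 − 1 = -6.233%.
Investment B real return: 1.069/1.092 − 1 = -2.106%.
Difference: -6.233 − (-2.106) = -4.127 pp.

-4.13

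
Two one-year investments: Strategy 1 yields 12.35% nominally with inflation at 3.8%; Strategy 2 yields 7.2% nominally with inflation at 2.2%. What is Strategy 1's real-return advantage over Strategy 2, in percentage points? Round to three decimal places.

3.345

Strategy 1 real return: 1.1235/1.038 − 1 = 8.2370%.
Strategy 2 real return: 1.072/1.022 − 1 = 4.8924%.
Difference: 8.2370 − 4.8924 = 3.3446 pp.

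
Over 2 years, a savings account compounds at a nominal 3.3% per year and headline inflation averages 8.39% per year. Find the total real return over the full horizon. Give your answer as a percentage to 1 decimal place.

The annual real rate is (1+3.3%)/(1+8.39%) − 1 = -4.6960%.
Compounded over 2 years: (1 + -0.046960)^2 − 1 ≈ -0.09171.

-9.2%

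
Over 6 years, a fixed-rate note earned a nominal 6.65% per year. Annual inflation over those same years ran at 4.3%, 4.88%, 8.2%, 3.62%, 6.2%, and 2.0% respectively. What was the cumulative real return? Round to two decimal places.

10.76%

Cumulative inflation factor: 1.043 × 1.0488 × 1.082 × 1.0362 × 1.062 × 1.020 ≈ 1.32853.
Nominal growth factor: 1.47152. Real growth factor = 1.47152 / 1.32853 ≈ 1.10762.
Total real return ≈ 10.7625%.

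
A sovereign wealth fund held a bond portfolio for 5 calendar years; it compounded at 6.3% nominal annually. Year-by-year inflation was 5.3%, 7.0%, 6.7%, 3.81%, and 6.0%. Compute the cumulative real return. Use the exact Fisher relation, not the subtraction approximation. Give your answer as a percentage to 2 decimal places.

2.60%

Cumulative inflation factor: 1.053 × 1.070 × 1.067 × 1.0381 × 1.060 ≈ 1.32288.
Nominal growth factor: 1.35727. Real growth factor = 1.35727 / 1.32288 ≈ 1.02599.
Total real return ≈ 2.5994%.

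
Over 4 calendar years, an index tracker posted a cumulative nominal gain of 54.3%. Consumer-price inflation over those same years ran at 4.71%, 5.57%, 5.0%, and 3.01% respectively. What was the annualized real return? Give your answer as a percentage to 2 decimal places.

Cumulative inflation factor: 1.0471 × 1.0557 × 1.050 × 1.0301 ≈ 1.19563.
Nominal growth factor: 1.54300. Real growth factor = 1.54300 / 1.19563 ≈ 1.29053.
Annualized: 1.29053^(1/4) − 1 ≈ 0.06584.

6.58%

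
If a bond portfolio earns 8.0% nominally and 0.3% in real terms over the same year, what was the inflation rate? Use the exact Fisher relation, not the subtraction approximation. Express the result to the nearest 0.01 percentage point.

7.68%

From (1+r_nom) = (1+r_real)(1+π), we get 1+π = (1 + 8.0%)/(1 + 0.3%) = 1.080/1.003 ≈ 1.07677.
So π ≈ 7.6770%.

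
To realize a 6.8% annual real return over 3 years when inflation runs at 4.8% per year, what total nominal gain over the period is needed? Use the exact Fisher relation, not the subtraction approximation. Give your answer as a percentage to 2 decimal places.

40.22%

Required annual nominal rate: (1+6.8%)(1+4.8%) − 1 = 11.9264%.
Cumulative over 3 years: (1 + 0.119264)^3 − 1 ≈ 0.40216.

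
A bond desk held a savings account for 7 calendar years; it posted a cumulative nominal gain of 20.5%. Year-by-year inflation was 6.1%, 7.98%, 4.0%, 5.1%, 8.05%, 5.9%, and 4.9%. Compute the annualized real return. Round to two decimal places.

-3.11%

Cumulative inflation factor: 1.061 × 1.0798 × 1.040 × 1.051 × 1.0805 × 1.059 × 1.049 ≈ 1.50311.
Nominal growth factor: 1.20500. Real growth factor = 1.20500 / 1.50311 ≈ 0.80167.
Annualized: 0.80167^(1/7) − 1 ≈ -0.03109.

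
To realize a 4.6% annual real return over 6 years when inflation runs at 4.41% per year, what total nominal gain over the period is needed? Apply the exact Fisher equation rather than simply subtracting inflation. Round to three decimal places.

69.685%

Required annual nominal rate: (1+4.6%)(1+4.41%) − 1 = 9.21286%.
Cumulative over 6 years: (1 + 0.0921286)^6 − 1 ≈ 0.69685.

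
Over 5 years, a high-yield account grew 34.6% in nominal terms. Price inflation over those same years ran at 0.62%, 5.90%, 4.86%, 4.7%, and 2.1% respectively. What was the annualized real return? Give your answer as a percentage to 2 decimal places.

Cumulative inflation factor: 1.0062 × 1.0590 × 1.0486 × 1.047 × 1.021 ≈ 1.19444.
Nominal growth factor: 1.34600. Real growth factor = 1.34600 / 1.19444 ≈ 1.12689.
Annualized: 1.12689^(1/5) − 1 ≈ 0.02418.

2.42%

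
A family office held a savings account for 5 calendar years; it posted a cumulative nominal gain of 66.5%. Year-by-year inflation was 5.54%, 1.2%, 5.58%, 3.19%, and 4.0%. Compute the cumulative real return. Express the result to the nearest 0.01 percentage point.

Cumulative inflation factor: 1.0554 × 1.012 × 1.0558 × 1.0319 × 1.040 ≈ 1.21018.
Nominal growth factor: 1.66500. Real growth factor = 1.66500 / 1.21018 ≈ 1.37583.
Total real return ≈ 37.5828%.

37.58%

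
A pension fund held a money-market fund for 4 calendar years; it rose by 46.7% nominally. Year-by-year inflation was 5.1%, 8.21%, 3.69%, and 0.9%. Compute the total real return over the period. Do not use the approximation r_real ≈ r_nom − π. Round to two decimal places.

Cumulative inflation factor: 1.051 × 1.0821 × 1.0369 × 1.009 ≈ 1.18987.
Nominal growth factor: 1.46700. Real growth factor = 1.46700 / 1.18987 ≈ 1.23291.
Total real return ≈ 23.2912%.

23.29%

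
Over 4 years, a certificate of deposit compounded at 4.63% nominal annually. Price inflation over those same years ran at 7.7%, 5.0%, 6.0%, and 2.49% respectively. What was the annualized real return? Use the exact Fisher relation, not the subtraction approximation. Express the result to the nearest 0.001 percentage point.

Cumulative inflation factor: 1.077 × 1.050 × 1.060 × 1.0249 ≈ 1.22855.
Nominal growth factor: 1.19846. Real growth factor = 1.19846 / 1.22855 ≈ 0.97551.
Annualized: 0.97551^(1/4) − 1 ≈ -0.00618.

-0.618%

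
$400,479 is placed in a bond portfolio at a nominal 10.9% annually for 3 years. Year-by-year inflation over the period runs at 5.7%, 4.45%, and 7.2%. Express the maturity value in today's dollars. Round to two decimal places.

$461,526.00

Nominal value at maturity: $400,479 × (1 + 10.9%)^3 ≈ $546,228.54.
Price-level factor over 3 years: 1.057 × 1.0445 × 1.072 = 1.183527128.
The maturity value deflated by that factor is the answer in today's purchasing power.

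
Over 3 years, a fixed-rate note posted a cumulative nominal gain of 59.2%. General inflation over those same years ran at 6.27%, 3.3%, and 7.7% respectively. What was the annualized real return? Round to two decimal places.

Cumulative inflation factor: 1.0627 × 1.033 × 1.077 ≈ 1.18230.
Nominal growth factor: 1.59200. Real growth factor = 1.59200 / 1.18230 ≈ 1.34653.
Annualized: 1.34653^(1/3) − 1 ≈ 0.10426.

10.43%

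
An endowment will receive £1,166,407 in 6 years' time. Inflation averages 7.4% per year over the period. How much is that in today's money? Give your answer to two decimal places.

Price-level factor over 6 years: (1 + 7.4%)^6 ≈ 1.5347077569.
Purchasing power today: £1,166,407 divided by that factor.

£760,018.96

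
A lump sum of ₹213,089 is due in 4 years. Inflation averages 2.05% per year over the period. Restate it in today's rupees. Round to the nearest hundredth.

₹196,475.77

Price-level factor over 4 years: (1 + 2.05%)^4 ≈ 1.0845561371.
Purchasing power today: ₹213,089 divided by that factor.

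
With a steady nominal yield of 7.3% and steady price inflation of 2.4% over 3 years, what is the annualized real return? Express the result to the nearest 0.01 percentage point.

With constant rates the annual real return is the same each year: (1+7.3%)/(1+2.4%) − 1 = 0.04785.

4.79%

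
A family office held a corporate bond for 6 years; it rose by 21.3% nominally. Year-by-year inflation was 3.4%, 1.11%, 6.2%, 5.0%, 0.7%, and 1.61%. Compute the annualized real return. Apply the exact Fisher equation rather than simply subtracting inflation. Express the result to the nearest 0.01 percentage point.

Cumulative inflation factor: 1.034 × 1.0111 × 1.062 × 1.050 × 1.007 × 1.0161 ≈ 1.19287.
Nominal growth factor: 1.21300. Real growth factor = 1.21300 / 1.19287 ≈ 1.01687.
Annualized: 1.01687^(1/6) − 1 ≈ 0.00279.

0.28%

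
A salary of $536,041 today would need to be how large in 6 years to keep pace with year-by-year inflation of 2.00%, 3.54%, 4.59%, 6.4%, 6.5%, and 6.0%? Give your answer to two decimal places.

$711,203.04

Cumulative price-level factor: 1.0200 × 1.0354 × 1.0459 × 1.064 × 1.065 × 1.060 ≈ 1.3267698577.
The nominal amount required is $536,041 scaled up by that factor.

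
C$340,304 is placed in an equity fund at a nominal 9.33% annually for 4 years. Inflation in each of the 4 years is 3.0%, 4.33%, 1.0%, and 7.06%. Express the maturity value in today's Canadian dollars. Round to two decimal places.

Nominal value at maturity: C$340,304 × (1 + 9.33%)^4 ≈ C$486,210.63.
Price-level factor over 4 years: 1.030 × 1.0433 × 1.010 × 1.0706 ≈ 1.1619703463.
Dividing the nominal maturity value by the price-level factor gives the value in today's money.

C$418,436.35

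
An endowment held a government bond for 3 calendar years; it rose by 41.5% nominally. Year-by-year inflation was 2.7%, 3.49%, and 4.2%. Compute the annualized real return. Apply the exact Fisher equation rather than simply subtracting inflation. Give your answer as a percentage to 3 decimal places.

Cumulative inflation factor: 1.027 × 1.0349 × 1.042 ≈ 1.10748.
Nominal growth factor: 1.41500. Real growth factor = 1.41500 / 1.10748 ≈ 1.27767.
Annualized: 1.27767^(1/3) − 1 ≈ 0.08511.

8.511%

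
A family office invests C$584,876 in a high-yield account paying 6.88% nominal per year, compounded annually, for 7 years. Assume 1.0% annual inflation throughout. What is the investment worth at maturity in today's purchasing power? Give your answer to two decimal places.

Nominal value at maturity: C$584,876 × (1 + 6.88%)^7 ≈ C$931,834.78.
Price-level factor over 7 years: (1 + 1.0%)^7 ≈ 1.0721353521.
Dividing the nominal maturity value by the price-level factor gives the value in today's money.

C$869,139.12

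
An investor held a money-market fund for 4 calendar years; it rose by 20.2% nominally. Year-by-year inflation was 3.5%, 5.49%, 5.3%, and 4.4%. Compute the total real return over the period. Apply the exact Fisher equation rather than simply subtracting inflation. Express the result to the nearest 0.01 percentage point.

Cumulative inflation factor: 1.035 × 1.0549 × 1.053 × 1.044 ≈ 1.20027.
Nominal growth factor: 1.20200. Real growth factor = 1.20200 / 1.20027 ≈ 1.00144.
Total real return ≈ 0.1438%.

0.14%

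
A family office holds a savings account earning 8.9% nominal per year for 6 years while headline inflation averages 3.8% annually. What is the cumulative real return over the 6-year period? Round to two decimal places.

The annual real rate is (1+8.9%)/(1+3.8%) − 1 = 4.9133%.
Compounded over 6 years: (1 + 0.049133)^6 − 1 ≈ 0.33347.

33.35%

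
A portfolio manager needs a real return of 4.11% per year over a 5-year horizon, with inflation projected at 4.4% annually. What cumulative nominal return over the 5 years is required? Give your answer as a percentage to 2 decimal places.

Required annual nominal rate: (1+4.11%)(1+4.4%) − 1 = 8.69084%.
Cumulative over 5 years: (1 + 0.0869084)^5 − 1 ≈ 0.51693.

51.69%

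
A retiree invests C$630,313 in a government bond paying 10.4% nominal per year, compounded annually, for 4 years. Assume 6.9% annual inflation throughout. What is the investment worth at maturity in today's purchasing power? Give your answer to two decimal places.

Nominal value at maturity: C$630,313 × (1 + 10.4%)^4 ≈ C$936,337.80.
Price-level factor over 4 years: (1 + 6.9%)^4 ≈ 1.3059027031.
The maturity value deflated by that factor is the answer in today's purchasing power.

C$717,004.26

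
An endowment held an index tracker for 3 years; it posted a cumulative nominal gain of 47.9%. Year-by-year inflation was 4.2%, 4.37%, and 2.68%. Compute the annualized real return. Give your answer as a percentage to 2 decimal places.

Cumulative inflation factor: 1.042 × 1.0437 × 1.0268 ≈ 1.11668.
Nominal growth factor: 1.47900. Real growth factor = 1.47900 / 1.11668 ≈ 1.32446.
Annualized: 1.32446^(1/3) − 1 ≈ 0.09820.

9.82%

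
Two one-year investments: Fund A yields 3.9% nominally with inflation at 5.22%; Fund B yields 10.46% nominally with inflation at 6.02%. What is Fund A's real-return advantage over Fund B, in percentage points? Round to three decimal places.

Fund A real return: 1.039/1.0522 − 1 = -1.2545%.
Fund B real return: 1.1046/1.0602 − 1 = 4.1879%.
Difference: -1.2545 − 4.1879 = -5.4424 pp.

-5.442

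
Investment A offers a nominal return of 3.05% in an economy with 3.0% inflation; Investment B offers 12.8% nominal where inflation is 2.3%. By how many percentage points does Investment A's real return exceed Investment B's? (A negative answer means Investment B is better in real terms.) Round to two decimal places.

-10.22

Investment A real return: 1.0305/1.030 − 1 = 0.049%.
Investment B real return: 1.128/1.023 − 1 = 10.264%.
Difference: 0.049 − 10.264 = -10.215 pp.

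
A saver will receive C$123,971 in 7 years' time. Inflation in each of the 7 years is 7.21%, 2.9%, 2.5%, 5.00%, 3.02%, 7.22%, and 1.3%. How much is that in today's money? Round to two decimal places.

C$93,314.57

Price-level factor over 7 years: 1.0721 × 1.029 × 1.025 × 1.0500 × 1.0302 × 1.0722 × 1.013 ≈ 1.3285277461.
Purchasing power today: C$123,971 divided by that factor.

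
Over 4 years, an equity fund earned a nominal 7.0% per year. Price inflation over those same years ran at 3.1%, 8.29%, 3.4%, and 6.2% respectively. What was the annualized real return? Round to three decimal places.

Cumulative inflation factor: 1.031 × 1.0829 × 1.034 × 1.062 ≈ 1.22600.
Nominal growth factor: 1.31080. Real growth factor = 1.31080 / 1.22600 ≈ 1.06916.
Annualized: 1.06916^(1/4) − 1 ≈ 0.01686.

1.686%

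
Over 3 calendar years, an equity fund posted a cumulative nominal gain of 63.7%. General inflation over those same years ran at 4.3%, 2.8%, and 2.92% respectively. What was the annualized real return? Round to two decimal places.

Cumulative inflation factor: 1.043 × 1.028 × 1.0292 ≈ 1.10351.
Nominal growth factor: 1.63700. Real growth factor = 1.63700 / 1.10351 ≈ 1.48345.
Annualized: 1.48345^(1/3) − 1 ≈ 0.14049.

14.05%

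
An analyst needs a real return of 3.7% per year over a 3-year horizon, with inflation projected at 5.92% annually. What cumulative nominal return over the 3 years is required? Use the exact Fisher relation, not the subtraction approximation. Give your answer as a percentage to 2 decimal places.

Required annual nominal rate: (1+3.7%)(1+5.92%) − 1 = 9.83904%.
Cumulative over 3 years: (1 + 0.0983904)^3 − 1 ≈ 0.32517.

32.52%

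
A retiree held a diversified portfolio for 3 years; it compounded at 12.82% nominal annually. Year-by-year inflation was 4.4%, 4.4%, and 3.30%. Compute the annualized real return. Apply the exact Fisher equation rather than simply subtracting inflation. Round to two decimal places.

Cumulative inflation factor: 1.044 × 1.044 × 1.0330 ≈ 1.12590.
Nominal growth factor: 1.43601. Real growth factor = 1.43601 / 1.12590 ≈ 1.27543.
Annualized: 1.27543^(1/3) − 1 ≈ 0.08447.

8.45%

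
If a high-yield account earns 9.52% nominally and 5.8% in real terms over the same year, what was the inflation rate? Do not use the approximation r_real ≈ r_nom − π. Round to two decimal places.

3.52%

From (1+r_nom) = (1+r_real)(1+π), we get 1+π = (1 + 9.52%)/(1 + 5.8%) = 1.0952/1.058 ≈ 1.03516.
So π ≈ 3.5161%.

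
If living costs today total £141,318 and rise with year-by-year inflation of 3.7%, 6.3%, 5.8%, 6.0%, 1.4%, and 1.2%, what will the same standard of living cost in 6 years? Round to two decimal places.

£179,274.91

Cumulative price-level factor: 1.037 × 1.063 × 1.058 × 1.060 × 1.014 × 1.012 ≈ 1.2685921550.
Multiplying £141,318 by the price-level factor gives the future nominal sum.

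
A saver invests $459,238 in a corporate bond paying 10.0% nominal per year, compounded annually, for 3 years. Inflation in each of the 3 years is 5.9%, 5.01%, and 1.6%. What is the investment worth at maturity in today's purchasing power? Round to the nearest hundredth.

Nominal value at maturity: $459,238 × (1 + 10.0%)^3 ≈ $611,245.78.
Price-level factor over 3 years: 1.059 × 1.0501 × 1.016 = 1.1298487944.
Dividing the nominal maturity value by the price-level factor gives the value in today's money.

$540,997.86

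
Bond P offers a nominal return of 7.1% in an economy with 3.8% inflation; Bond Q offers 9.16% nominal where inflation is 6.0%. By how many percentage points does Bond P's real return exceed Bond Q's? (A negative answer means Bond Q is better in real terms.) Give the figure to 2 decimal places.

Bond P real return: 1.071/1.038 − 1 = 3.179%.
Bond Q real return: 1.0916/1.060 − 1 = 2.981%.
Difference: 3.179 − 2.981 = 0.198 pp.

0.20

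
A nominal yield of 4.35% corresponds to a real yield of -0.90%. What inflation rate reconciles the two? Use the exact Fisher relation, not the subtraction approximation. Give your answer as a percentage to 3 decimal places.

From (1+r_nom) = (1+r_real)(1+π), we get 1+π = (1 + 4.35%)/(1 − 0.90%) = 1.0435/0.9910 ≈ 1.05298.
So π ≈ 5.2977%.

5.298%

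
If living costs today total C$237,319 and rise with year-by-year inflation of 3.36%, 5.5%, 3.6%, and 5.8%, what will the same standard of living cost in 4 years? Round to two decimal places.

Cumulative price-level factor: 1.0336 × 1.055 × 1.036 × 1.058 ≈ 1.1952269674.
The nominal amount required is C$237,319 scaled up by that factor.

C$283,650.07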